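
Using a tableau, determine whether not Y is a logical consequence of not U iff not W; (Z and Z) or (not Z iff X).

No

Initial set: {(not U iff not W); ((Z and Z) or (not Z iff X)); not not Y}.
(not U iff not W): β-rule — branch into not U, not W  //  not not U, not not W.
  branch 1 (add not U, not W):
    ((Z and Z) or (not Z iff X)): β-rule — branch into (Z and Z)  //  (not Z iff X).
      branch 1.1 (add (Z and Z)):
        (Z and Z): α-rule — add Z, Z.
        ○ open, literals {U=0, W=0, Y=1, Z=1}.
      branch 1.2 (add (not Z iff X)):
        (not Z iff X): β-rule — branch into not Z, X  //  not not Z, not X.
          branch 1.2.1 (add not Z, X):
            ○ open, literals {U=0, W=0, X=1, Y=1, Z=0}.
          branch 1.2.2 (add not not Z, not X):
            ○ open, literals {U=0, W=0, X=0, Y=1, Z=1}.
  branch 2 (add not not U, not not W):
    ((Z and Z) or (not Z iff X)): β-rule — branch into (Z and Z)  //  (not Z iff X).
      branch 2.1 (add (Z and Z)):
        (Z and Z): α-rule — add Z, Z.
        ○ open, literals {U=1, W=1, Y=1, Z=1}.
      branch 2.2 (add (not Z iff X)):
        (not Z iff X): β-rule — branch into not Z, X  //  not not Z, not X.
          branch 2.2.1 (add not Z, X):
            ○ open, literals {U=1, W=1, X=1, Y=1, Z=0}.
          branch 2.2.2 (add not not Z, not X):
            ○ open, literals {U=1, W=1, X=0, Y=1, Z=1}.
0 branches closed, 6 open.
An open branch gives a countermodel: U=0, W=0, Y=1, Z=1 (unmentioned atoms arbitrary); the premises hold there but the conclusion fails.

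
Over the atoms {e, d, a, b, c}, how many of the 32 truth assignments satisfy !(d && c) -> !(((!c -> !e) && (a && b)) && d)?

31

Initial set: {(!(d && c) -> !(((!c -> !e) && (a && b)) && d))}.
(!(d && c) -> !(((!c -> !e) && (a && b)) && d)): β-rule — branch into !!(d && c)  //  !(((!c -> !e) && (a && b)) && d).
  branch 1 (add !!(d && c)):
    !!(d && c): α-rule — add d, c.
    ○ open, literals {c=true, d=true}.
  branch 2 (add !(((!c -> !e) && (a && b)) && d)):
    !(((!c -> !e) && (a && b)) && d): β-rule — branch into !((!c -> !e) && (a && b))  //  !d.
      branch 2.1 (add !((!c -> !e) && (a && b))):
        !((!c -> !e) && (a && b)): β-rule — branch into !(!c -> !e)  //  !(a && b).
          branch 2.1.1 (add !(!c -> !e)):
            !(!c -> !e): α-rule — add !c, !!e.
            ○ open, literals {c=false, e=true}.
          branch 2.1.2 (add !(a && b)):
            !(a && b): β-rule — branch into !a  //  !b.
              branch 2.1.2.1 (add !a):
                ○ open, literals {a=false}.
              branch 2.1.2.2 (add !b):
                ○ open, literals {b=false}.
      branch 2.2 (add !d):
        ○ open, literals {d=false}.
0 branches closed, 5 open.
Each open branch fixes some atoms; the unmentioned ones are free. Counting distinct full assignments: branch {c=true, d=true} (e, a, b) contributes 8 new; branch {c=false, e=true} (d, a, b) contributes 8 new; branch {a=false} (e, d, b, c) contributes 8 new; branch {b=false} (e, d, a, c) contributes 4 new; branch {d=false} (e, a, b, c) contributes 3 new. Total: 31.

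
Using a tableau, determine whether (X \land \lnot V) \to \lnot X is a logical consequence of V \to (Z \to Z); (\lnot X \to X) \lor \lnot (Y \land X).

No

Initial set: {(V \to (Z \to Z)); ((\lnot X \to X) \lor \lnot (Y \land X)); \lnot ((X \land \lnot V) \to \lnot X)}.
\lnot ((X \land \lnot V) \to \lnot X): α-rule — add (X \land \lnot V), \lnot \lnot X.
(X \land \lnot V): α-rule — add X, \lnot V.
(V \to (Z \to Z)): β-rule — branch into \lnot V  //  (Z \to Z).
  branch 1 (add \lnot V):
    ((\lnot X \to X) \lor \lnot (Y \land X)): β-rule — branch into (\lnot X \to X)  //  \lnot (Y \land X).
      branch 1.1 (add (\lnot X \to X)):
        (\lnot X \to X): β-rule — branch into \lnot \lnot X  //  X.
          branch 1.1.1 (add \lnot \lnot X):
            ○ open, literals {V=false, X=true}.
          branch 1.1.2 (add X):
            ○ open, literals {V=false, X=true}.
      branch 1.2 (add \lnot (Y \land X)):
        \lnot (Y \land X): β-rule — branch into \lnot Y  //  \lnot X.
          branch 1.2.1 (add \lnot Y):
            ○ open, literals {V=false, X=true, Y=false}.
          branch 1.2.2 (add \lnot X):
            × closes — contains both X and \lnot X.
  branch 2 (add (Z \to Z)):
    ((\lnot X \to X) \lor \lnot (Y \land X)): β-rule — branch into (\lnot X \to X)  //  \lnot (Y \land X).
      branch 2.1 (add (\lnot X \to X)):
        (Z \to Z): β-rule — branch into \lnot Z  //  Z.
          branch 2.1.1 (add \lnot Z):
            (\lnot X \to X): β-rule — branch into \lnot \lnot X  //  X.
              branch 2.1.1.1 (add \lnot \lnot X):
                ○ open, literals {V=false, X=true, Z=false}.
              branch 2.1.1.2 (add X):
                ○ open, literals {V=false, X=true, Z=false}.
          branch 2.1.2 (add Z):
            (\lnot X \to X): β-rule — branch into \lnot \lnot X  //  X.
              branch 2.1.2.1 (add \lnot \lnot X):
                ○ open, literals {V=false, X=true, Z=true}.
              branch 2.1.2.2 (add X):
                ○ open, literals {V=false, X=true, Z=true}.
      branch 2.2 (add \lnot (Y \land X)):
        (Z \to Z): β-rule — branch into \lnot Z  //  Z.
          branch 2.2.1 (add \lnot Z):
            \lnot (Y \land X): β-rule — branch into \lnot Y  //  \lnot X.
              branch 2.2.1.1 (add \lnot Y):
                ○ open, literals {V=false, X=true, Y=false, Z=false}.
              branch 2.2.1.2 (add \lnot X):
                × closes — contains both X and \lnot X.
          branch 2.2.2 (add Z):
            \lnot (Y \land X): β-rule — branch into \lnot Y  //  \lnot X.
              branch 2.2.2.1 (add \lnot Y):
                ○ open, literals {V=false, X=true, Y=false, Z=true}.
              branch 2.2.2.2 (add \lnot X):
                × closes — contains both X and \lnot X.
3 branches closed, 9 open.
An open branch gives a countermodel: V=false, X=true (unmentioned atoms arbitrary); the premises hold there but the conclusion fails.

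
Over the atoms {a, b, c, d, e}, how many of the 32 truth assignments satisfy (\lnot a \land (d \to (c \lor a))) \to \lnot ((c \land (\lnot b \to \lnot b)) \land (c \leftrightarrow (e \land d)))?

Initial set: {((\lnot a \land (d \to (c \lor a))) \to \lnot ((c \land (\lnot b \to \lnot b)) \land (c \leftrightarrow (e \land d))))}.
((\lnot a \land (d \to (c \lor a))) \to \lnot ((c \land (\lnot b \to \lnot b)) \land (c \leftrightarrow (e \land d)))): β-rule — branch into \lnot (\lnot a \land (d \to (c \lor a)))  //  \lnot ((c \land (\lnot b \to \lnot b)) \land (c \leftrightarrow (e \land d))).
  branch 1 (add \lnot (\lnot a \land (d \to (c \lor a)))):
    \lnot (\lnot a \land (d \to (c \lor a))): β-rule — branch into \lnot \lnot a  //  \lnot (d \to (c \lor a)).
      branch 1.1 (add \lnot \lnot a):
        ○ open, literals {a=T}.
      branch 1.2 (add \lnot (d \to (c \lor a))):
        \lnot (d \to (c \lor a)): α-rule — add d, \lnot (c \lor a).
        \lnot (c \lor a): α-rule — add \lnot c, \lnot a.
        ○ open, literals {a=F, c=F, d=T}.
  branch 2 (add \lnot ((c \land (\lnot b \to \lnot b)) \land (c \leftrightarrow (e \land d)))):
    \lnot ((c \land (\lnot b \to \lnot b)) \land (c \leftrightarrow (e \land d))): β-rule — branch into \lnot (c \land (\lnot b \to \lnot b))  //  \lnot (c \leftrightarrow (e \land d)).
      branch 2.1 (add \lnot (c \land (\lnot b \to \lnot b))):
        \lnot (c \land (\lnot b \to \lnot b)): β-rule — branch into \lnot c  //  \lnot (\lnot b \to \lnot b).
          branch 2.1.1 (add \lnot c):
            ○ open, literals {c=F}.
          branch 2.1.2 (add \lnot (\lnot b \to \lnot b)):
            \lnot (\lnot b \to \lnot b): α-rule — add \lnot b, \lnot \lnot b.
            × closes — contains both b and \lnot b.
      branch 2.2 (add \lnot (c \leftrightarrow (e \land d))):
        \lnot (c \leftrightarrow (e \land d)): β-rule — branch into c, \lnot (e \land d)  //  \lnot c, (e \land d).
          branch 2.2.1 (add c, \lnot (e \land d)):
            \lnot (e \land d): β-rule — branch into \lnot e  //  \lnot d.
              branch 2.2.1.1 (add \lnot e):
                ○ open, literals {c=T, e=F}.
              branch 2.2.1.2 (add \lnot d):
                ○ open, literals {c=T, d=F}.
          branch 2.2.2 (add \lnot c, (e \land d)):
            (e \land d): α-rule — add e, d.
            ○ open, literals {c=F, d=T, e=T}.
1 branch closed, 6 open.
Each open branch fixes some atoms; the unmentioned ones are free. Counting distinct full assignments: branch {a=T} (b, c, d, e) contributes 16 new; branch {a=F, c=F, d=T} (b, e) contributes 4 new; branch {c=F} (a, b, d, e) contributes 4 new; branch {c=T, e=F} (a, b, d) contributes 4 new; branch {c=T, d=F} (a, b, e) contributes 2 new; branch {c=F, d=T, e=T} (a, b) contributes 0 new. Total: 30.

30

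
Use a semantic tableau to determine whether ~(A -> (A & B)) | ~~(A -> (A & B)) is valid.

Assume the negation and expand:
Initial set: {~(~(A -> (A & B)) | ~~(A -> (A & B)))}.
~(~(A -> (A & B)) | ~~(A -> (A & B))): α-rule — add ~~(A -> (A & B)), ~~~(A -> (A & B)).
~~~(A -> (A & B)): drop double negation, giving ~(A -> (A & B)).
~(A -> (A & B)): α-rule — add A, ~(A & B).
~~(A -> (A & B)): β-rule — branch into ~A  //  (A & B).
  branch 1 (add ~A):
    × closes — contains both A and ~A.
  branch 2 (add (A & B)):
    (A & B): α-rule — add A, B.
    ~(A & B): β-rule — branch into ~A  //  ~B.
      branch 2.1 (add ~A):
        × closes — contains both A and ~A.
      branch 2.2 (add ~B):
        × closes — contains both B and ~B.
All 3 branches close.
Every branch closed, so the negation is unsatisfiable and the formula is valid.

Valid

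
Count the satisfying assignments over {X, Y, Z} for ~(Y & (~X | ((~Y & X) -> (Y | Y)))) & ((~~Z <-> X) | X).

Initial set: {(~(Y & (~X | ((~Y & X) -> (Y | Y)))) & ((~~Z <-> X) | X))}.
(~(Y & (~X | ((~Y & X) -> (Y | Y)))) & ((~~Z <-> X) | X)): α-rule — add ~(Y & (~X | ((~Y & X) -> (Y | Y)))), ((~~Z <-> X) | X).
~(Y & (~X | ((~Y & X) -> (Y | Y)))): β-rule — branch into ~Y  //  ~(~X | ((~Y & X) -> (Y | Y))).
  branch 1 (add ~Y):
    ((~~Z <-> X) | X): β-rule — branch into (~~Z <-> X)  //  X.
      branch 1.1 (add (~~Z <-> X)):
        (~~Z <-> X): β-rule — branch into ~~Z, X  //  ~~~Z, ~X.
          branch 1.1.1 (add ~~Z, X):
            ~~Z: drop double negation, giving Z.
            ○ open, literals {X=1, Y=0, Z=1}.
          branch 1.1.2 (add ~~~Z, ~X):
            ~~~Z: drop double negation, giving ~Z.
            ○ open, literals {X=0, Y=0, Z=0}.
      branch 1.2 (add X):
        ○ open, literals {X=1, Y=0}.
  branch 2 (add ~(~X | ((~Y & X) -> (Y | Y)))):
    ~(~X | ((~Y & X) -> (Y | Y))): α-rule — add ~~X, ~((~Y & X) -> (Y | Y)).
    ~((~Y & X) -> (Y | Y)): α-rule — add (~Y & X), ~(Y | Y).
    (~Y & X): α-rule — add ~Y, X.
    ~(Y | Y): α-rule — add ~Y, ~Y.
    ((~~Z <-> X) | X): β-rule — branch into (~~Z <-> X)  //  X.
      branch 2.1 (add (~~Z <-> X)):
        (~~Z <-> X): β-rule — branch into ~~Z, X  //  ~~~Z, ~X.
          branch 2.1.1 (add ~~Z, X):
            ~~Z: drop double negation, giving Z.
            ○ open, literals {X=1, Y=0, Z=1}.
          branch 2.1.2 (add ~~~Z, ~X):
            × closes — contains both X and ~X.
      branch 2.2 (add X):
        ○ open, literals {X=1, Y=0}.
1 branch closed, 5 open.
Each open branch fixes some atoms; the unmentioned ones are free. Counting distinct full assignments: branch {X=1, Y=0, Z=1} (none free) contributes 1 new; branch {X=0, Y=0, Z=0} (none free) contributes 1 new; branch {X=1, Y=0} (Z) contributes 1 new; branch {X=1, Y=0, Z=1} (none free) contributes 0 new; branch {X=1, Y=0} (Z) contributes 0 new. Total: 3.

3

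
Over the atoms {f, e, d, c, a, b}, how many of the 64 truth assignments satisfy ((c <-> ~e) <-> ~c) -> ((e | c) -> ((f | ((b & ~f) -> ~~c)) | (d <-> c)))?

62

Initial set: {(((c <-> ~e) <-> ~c) -> ((e | c) -> ((f | ((b & ~f) -> ~~c)) | (d <-> c))))}.
(((c <-> ~e) <-> ~c) -> ((e | c) -> ((f | ((b & ~f) -> ~~c)) | (d <-> c)))): β-rule — branch into ~((c <-> ~e) <-> ~c)  //  ((e | c) -> ((f | ((b & ~f) -> ~~c)) | (d <-> c))).
  branch 1 (add ~((c <-> ~e) <-> ~c)):
    ~((c <-> ~e) <-> ~c): β-rule — branch into (c <-> ~e), ~~c  //  ~(c <-> ~e), ~c.
      branch 1.1 (add (c <-> ~e), ~~c):
        (c <-> ~e): β-rule — branch into c, ~e  //  ~c, ~~e.
          branch 1.1.1 (add c, ~e):
            ○ open, literals {c=true, e=false}.
          branch 1.1.2 (add ~c, ~~e):
            × closes — contains both c and ~c.
      branch 1.2 (add ~(c <-> ~e), ~c):
        ~(c <-> ~e): β-rule — branch into c, ~~e  //  ~c, ~e.
          branch 1.2.1 (add c, ~~e):
            × closes — contains both c and ~c.
          branch 1.2.2 (add ~c, ~e):
            ○ open, literals {c=false, e=false}.
  branch 2 (add ((e | c) -> ((f | ((b & ~f) -> ~~c)) | (d <-> c)))):
    ((e | c) -> ((f | ((b & ~f) -> ~~c)) | (d <-> c))): β-rule — branch into ~(e | c)  //  ((f | ((b & ~f) -> ~~c)) | (d <-> c)).
      branch 2.1 (add ~(e | c)):
        ~(e | c): α-rule — add ~e, ~c.
        ○ open, literals {c=false, e=false}.
      branch 2.2 (add ((f | ((b & ~f) -> ~~c)) | (d <-> c))):
        ((f | ((b & ~f) -> ~~c)) | (d <-> c)): β-rule — branch into (f | ((b & ~f) -> ~~c))  //  (d <-> c).
          branch 2.2.1 (add (f | ((b & ~f) -> ~~c))):
            (f | ((b & ~f) -> ~~c)): β-rule — branch into f  //  ((b & ~f) -> ~~c).
              branch 2.2.1.1 (add f):
                ○ open, literals {f=true}.
              branch 2.2.1.2 (add ((b & ~f) -> ~~c)):
                ((b & ~f) -> ~~c): β-rule — branch into ~(b & ~f)  //  ~~c.
                  branch 2.2.1.2.1 (add ~(b & ~f)):
                    ~(b & ~f): β-rule — branch into ~b  //  ~~f.
                      branch 2.2.1.2.1.1 (add ~b):
                        ○ open, literals {b=false}.
                      branch 2.2.1.2.1.2 (add ~~f):
                        ○ open, literals {f=true}.
                  branch 2.2.1.2.2 (add ~~c):
                    ~~c: drop double negation, giving c.
                    ○ open, literals {c=true}.
          branch 2.2.2 (add (d <-> c)):
            (d <-> c): β-rule — branch into d, c  //  ~d, ~c.
              branch 2.2.2.1 (add d, c):
                ○ open, literals {c=true, d=true}.
              branch 2.2.2.2 (add ~d, ~c):
                ○ open, literals {c=false, d=false}.
2 branches closed, 9 open.
Each open branch fixes some atoms; the unmentioned ones are free. Counting distinct full assignments: branch {c=true, e=false} (f, d, a, b) contributes 16 new; branch {c=false, e=false} (f, d, a, b) contributes 16 new; branch {c=false, e=false} (f, d, a, b) contributes 0 new; branch {f=true} (e, d, c, a, b) contributes 16 new; branch {b=false} (f, e, d, c, a) contributes 8 new; branch {f=true} (e, d, c, a, b) contributes 0 new; branch {c=true} (f, e, d, a, b) contributes 4 new; branch {c=true, d=true} (f, e, a, b) contributes 0 new; branch {c=false, d=false} (f, e, a, b) contributes 2 new. Total: 62.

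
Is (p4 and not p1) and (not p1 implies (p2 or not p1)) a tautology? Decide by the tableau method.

Assume the negation and expand:
Initial set: {F ((p4 and not p1) and (not p1 implies (p2 or not p1)))}.
F ((p4 and not p1) and (not p1 implies (p2 or not p1))): β-rule — branch into F (p4 and not p1)  //  F (not p1 implies (p2 or not p1)).
  branch 1 (add F (p4 and not p1)):
    F (p4 and not p1): β-rule — branch into F p4  //  F not p1.
      branch 1.1 (add F p4):
        ○ open, literals {p4=0}.
      branch 1.2 (add F not p1):
        ○ open, literals {p1=1}.
  branch 2 (add F (not p1 implies (p2 or not p1))):
    F (not p1 implies (p2 or not p1)): α-rule — add T not p1, F (p2 or not p1).
    F (p2 or not p1): α-rule — add F p2, F not p1.
    × closes — contains both p1 and not p1.
1 branch closed, 2 open.
An open branch gives a countermodel: p4=0 (unmentioned atoms arbitrary); under it the original formula is false.

Not valid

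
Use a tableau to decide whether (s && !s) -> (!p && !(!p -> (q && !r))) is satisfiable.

Satisfiable

Initial set: {((s && !s) -> (!p && !(!p -> (q && !r))))}.
((s && !s) -> (!p && !(!p -> (q && !r)))): β-rule — branch into !(s && !s)  //  (!p && !(!p -> (q && !r))).
  branch 1 (add !(s && !s)):
    !(s && !s): β-rule — branch into !s  //  !!s.
      branch 1.1 (add !s):
        ○ open, literals {s=F}.
      branch 1.2 (add !!s):
        ○ open, literals {s=T}.
  branch 2 (add (!p && !(!p -> (q && !r)))):
    (!p && !(!p -> (q && !r))): α-rule — add !p, !(!p -> (q && !r)).
    !(!p -> (q && !r)): α-rule — add !p, !(q && !r).
    !(q && !r): β-rule — branch into !q  //  !!r.
      branch 2.1 (add !q):
        ○ open, literals {p=F, q=F}.
      branch 2.2 (add !!r):
        ○ open, literals {p=F, r=T}.
0 branches closed, 4 open.
An open branch gives a satisfying assignment: s=F.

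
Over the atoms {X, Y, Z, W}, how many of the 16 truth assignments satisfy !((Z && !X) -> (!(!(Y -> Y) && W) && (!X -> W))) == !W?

10

Initial set: {T (!((Z && !X) -> (!(!(Y -> Y) && W) && (!X -> W))) == !W)}.
T (!((Z && !X) -> (!(!(Y -> Y) && W) && (!X -> W))) == !W): β-rule — branch into T !((Z && !X) -> (!(!(Y -> Y) && W) && (!X -> W))), T !W  //  F !((Z && !X) -> (!(!(Y -> Y) && W) && (!X -> W))), F !W.
  branch 1 (add T !((Z && !X) -> (!(!(Y -> Y) && W) && (!X -> W))), T !W):
    T !((Z && !X) -> (!(!(Y -> Y) && W) && (!X -> W))): α-rule — add T (Z && !X), F (!(!(Y -> Y) && W) && (!X -> W)).
    T (Z && !X): α-rule — add T Z, T !X.
    F (!(!(Y -> Y) && W) && (!X -> W)): β-rule — branch into F !(!(Y -> Y) && W)  //  F (!X -> W).
      branch 1.1 (add F !(!(Y -> Y) && W)):
        F !(!(Y -> Y) && W): α-rule — add T !(Y -> Y), T W.
        × closes — contains both W and !W.
      branch 1.2 (add F (!X -> W)):
        F (!X -> W): α-rule — add T !X, F W.
        ○ open, literals {W=false, X=false, Z=true}.
  branch 2 (add F !((Z && !X) -> (!(!(Y -> Y) && W) && (!X -> W))), F !W):
    F !((Z && !X) -> (!(!(Y -> Y) && W) && (!X -> W))): β-rule — branch into F (Z && !X)  //  T (!(!(Y -> Y) && W) && (!X -> W)).
      branch 2.1 (add F (Z && !X)):
        F (Z && !X): β-rule — branch into F Z  //  F !X.
          branch 2.1.1 (add F Z):
            ○ open, literals {W=true, Z=false}.
          branch 2.1.2 (add F !X):
            ○ open, literals {W=true, X=true}.
      branch 2.2 (add T (!(!(Y -> Y) && W) && (!X -> W))):
        T (!(!(Y -> Y) && W) && (!X -> W)): α-rule — add T !(!(Y -> Y) && W), T (!X -> W).
        T !(!(Y -> Y) && W): β-rule — branch into F !(Y -> Y)  //  F W.
          branch 2.2.1 (add F !(Y -> Y)):
            T (!X -> W): β-rule — branch into F !X  //  T W.
              branch 2.2.1.1 (add F !X):
                F !(Y -> Y): β-rule — branch into F Y  //  T Y.
                  branch 2.2.1.1.1 (add F Y):
                    ○ open, literals {W=true, X=true, Y=false}.
                  branch 2.2.1.1.2 (add T Y):
                    ○ open, literals {W=true, X=true, Y=true}.
              branch 2.2.1.2 (add T W):
                F !(Y -> Y): β-rule — branch into F Y  //  T Y.
                  branch 2.2.1.2.1 (add F Y):
                    ○ open, literals {W=true, Y=false}.
                  branch 2.2.1.2.2 (add T Y):
                    ○ open, literals {W=true, Y=true}.
          branch 2.2.2 (add F W):
            × closes — contains both W and !W.
2 branches closed, 7 open.
Each open branch fixes some atoms; the unmentioned ones are free. Counting distinct full assignments: branch {W=false, X=false, Z=true} (Y) contributes 2 new; branch {W=true, Z=false} (X, Y) contributes 4 new; branch {W=true, X=true} (Y, Z) contributes 2 new; branch {W=true, X=true, Y=false} (Z) contributes 0 new; branch {W=true, X=true, Y=true} (Z) contributes 0 new; branch {W=true, Y=false} (X, Z) contributes 1 new; branch {W=true, Y=true} (X, Z) contributes 1 new. Total: 10.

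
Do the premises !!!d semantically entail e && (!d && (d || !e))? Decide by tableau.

No

Initial set: {!!!d; !(e && (!d && (d || !e)))}.
!!!d: drop double negation, giving !d.
!(e && (!d && (d || !e))): β-rule — branch into !e  //  !(!d && (d || !e)).
  branch 1 (add !e):
    ○ open, literals {d=0, e=0}.
  branch 2 (add !(!d && (d || !e))):
    !(!d && (d || !e)): β-rule — branch into !!d  //  !(d || !e).
      branch 2.1 (add !!d):
        × closes — contains both d and !d.
      branch 2.2 (add !(d || !e)):
        !(d || !e): α-rule — add !d, !!e.
        ○ open, literals {d=0, e=1}.
1 branch closed, 2 open.
An open branch gives a countermodel: d=0, e=0 (unmentioned atoms arbitrary); the premises hold there but the conclusion fails.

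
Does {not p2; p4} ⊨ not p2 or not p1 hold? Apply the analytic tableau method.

Initial set: {not p2; p4; not (not p2 or not p1)}.
not (not p2 or not p1): α-rule — add not not p2, not not p1.
× closes — contains both p2 and not p2.
All 1 branch closes.
Every branch closed, so the premises entail the conclusion.

Yes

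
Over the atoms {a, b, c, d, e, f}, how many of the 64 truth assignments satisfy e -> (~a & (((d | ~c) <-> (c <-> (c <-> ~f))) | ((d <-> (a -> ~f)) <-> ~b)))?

Initial set: {T (e -> (~a & (((d | ~c) <-> (c <-> (c <-> ~f))) | ((d <-> (a -> ~f)) <-> ~b))))}.
T (e -> (~a & (((d | ~c) <-> (c <-> (c <-> ~f))) | ((d <-> (a -> ~f)) <-> ~b)))): β-rule — branch into F e  //  T (~a & (((d | ~c) <-> (c <-> (c <-> ~f))) | ((d <-> (a -> ~f)) <-> ~b))).
  branch 1 (add F e):
    ○ open, literals {e=F}.
  branch 2 (add T (~a & (((d | ~c) <-> (c <-> (c <-> ~f))) | ((d <-> (a -> ~f)) <-> ~b)))):
    T (~a & (((d | ~c) <-> (c <-> (c <-> ~f))) | ((d <-> (a -> ~f)) <-> ~b))): α-rule — add T ~a, T (((d | ~c) <-> (c <-> (c <-> ~f))) | ((d <-> (a -> ~f)) <-> ~b)).
    T (((d | ~c) <-> (c <-> (c <-> ~f))) | ((d <-> (a -> ~f)) <-> ~b)): β-rule — branch into T ((d | ~c) <-> (c <-> (c <-> ~f)))  //  T ((d <-> (a -> ~f)) <-> ~b).
      branch 2.1 (add T ((d | ~c) <-> (c <-> (c <-> ~f)))):
        T ((d | ~c) <-> (c <-> (c <-> ~f))): β-rule — branch into T (d | ~c), T (c <-> (c <-> ~f))  //  F (d | ~c), F (c <-> (c <-> ~f)).
          branch 2.1.1 (add T (d | ~c), T (c <-> (c <-> ~f))):
            T (d | ~c): β-rule — branch into T d  //  T ~c.
              branch 2.1.1.1 (add T d):
                T (c <-> (c <-> ~f)): β-rule — branch into T c, T (c <-> ~f)  //  F c, F (c <-> ~f).
                  branch 2.1.1.1.1 (add T c, T (c <-> ~f)):
                    T (c <-> ~f): β-rule — branch into T c, T ~f  //  F c, F ~f.
                      branch 2.1.1.1.1.1 (add T c, T ~f):
                        ○ open, literals {a=F, c=T, d=T, f=F}.
                      branch 2.1.1.1.1.2 (add F c, F ~f):
                        × closes — contains both c and ~c.
                  branch 2.1.1.1.2 (add F c, F (c <-> ~f)):
                    F (c <-> ~f): β-rule — branch into T c, F ~f  //  F c, T ~f.
                      branch 2.1.1.1.2.1 (add T c, F ~f):
                        × closes — contains both c and ~c.
                      branch 2.1.1.1.2.2 (add F c, T ~f):
                        ○ open, literals {a=F, c=F, d=T, f=F}.
              branch 2.1.1.2 (add T ~c):
                T (c <-> (c <-> ~f)): β-rule — branch into T c, T (c <-> ~f)  //  F c, F (c <-> ~f).
                  branch 2.1.1.2.1 (add T c, T (c <-> ~f)):
                    × closes — contains both c and ~c.
                  branch 2.1.1.2.2 (add F c, F (c <-> ~f)):
                    F (c <-> ~f): β-rule — branch into T c, F ~f  //  F c, T ~f.
                      branch 2.1.1.2.2.1 (add T c, F ~f):
                        × closes — contains both c and ~c.
                      branch 2.1.1.2.2.2 (add F c, T ~f):
                        ○ open, literals {a=F, c=F, f=F}.
          branch 2.1.2 (add F (d | ~c), F (c <-> (c <-> ~f))):
            F (d | ~c): α-rule — add F d, F ~c.
            F (c <-> (c <-> ~f)): β-rule — branch into T c, F (c <-> ~f)  //  F c, T (c <-> ~f).
              branch 2.1.2.1 (add T c, F (c <-> ~f)):
                F (c <-> ~f): β-rule — branch into T c, F ~f  //  F c, T ~f.
                  branch 2.1.2.1.1 (add T c, F ~f):
                    ○ open, literals {a=F, c=T, d=F, f=T}.
                  branch 2.1.2.1.2 (add F c, T ~f):
                    × closes — contains both c and ~c.
              branch 2.1.2.2 (add F c, T (c <-> ~f)):
                × closes — contains both c and ~c.
      branch 2.2 (add T ((d <-> (a -> ~f)) <-> ~b)):
        T ((d <-> (a -> ~f)) <-> ~b): β-rule — branch into T (d <-> (a -> ~f)), T ~b  //  F (d <-> (a -> ~f)), F ~b.
          branch 2.2.1 (add T (d <-> (a -> ~f)), T ~b):
            T (d <-> (a -> ~f)): β-rule — branch into T d, T (a -> ~f)  //  F d, F (a -> ~f).
              branch 2.2.1.1 (add T d, T (a -> ~f)):
                T (a -> ~f): β-rule — branch into F a  //  T ~f.
                  branch 2.2.1.1.1 (add F a):
                    ○ open, literals {a=F, b=F, d=T}.
                  branch 2.2.1.1.2 (add T ~f):
                    ○ open, literals {a=F, b=F, d=T, f=F}.
              branch 2.2.1.2 (add F d, F (a -> ~f)):
                F (a -> ~f): α-rule — add T a, F ~f.
                × closes — contains both a and ~a.
          branch 2.2.2 (add F (d <-> (a -> ~f)), F ~b):
            F (d <-> (a -> ~f)): β-rule — branch into T d, F (a -> ~f)  //  F d, T (a -> ~f).
              branch 2.2.2.1 (add T d, F (a -> ~f)):
                F (a -> ~f): α-rule — add T a, F ~f.
                × closes — contains both a and ~a.
              branch 2.2.2.2 (add F d, T (a -> ~f)):
                T (a -> ~f): β-rule — branch into F a  //  T ~f.
                  branch 2.2.2.2.1 (add F a):
                    ○ open, literals {a=F, b=T, d=F}.
                  branch 2.2.2.2.2 (add T ~f):
                    ○ open, literals {a=F, b=T, d=F, f=F}.
8 branches closed, 9 open.
Each open branch fixes some atoms; the unmentioned ones are free. Counting distinct full assignments: branch {e=F} (a, b, c, d, f) contributes 32 new; branch {a=F, c=T, d=T, f=F} (b, e) contributes 2 new; branch {a=F, c=F, d=T, f=F} (b, e) contributes 2 new; branch {a=F, c=F, f=F} (b, d, e) contributes 2 new; branch {a=F, c=T, d=F, f=T} (b, e) contributes 2 new; branch {a=F, b=F, d=T} (c, e, f) contributes 2 new; branch {a=F, b=F, d=T, f=F} (c, e) contributes 0 new; branch {a=F, b=T, d=F} (c, e, f) contributes 2 new; branch {a=F, b=T, d=F, f=F} (c, e) contributes 0 new. Total: 44.

44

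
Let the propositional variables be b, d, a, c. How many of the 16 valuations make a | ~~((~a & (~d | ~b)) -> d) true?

12

Initial set: {(a | ~~((~a & (~d | ~b)) -> d))}.
(a | ~~((~a & (~d | ~b)) -> d)): β-rule — branch into a  //  ~~((~a & (~d | ~b)) -> d).
  branch 1 (add a):
    ○ open, literals {a=true}.
  branch 2 (add ~~((~a & (~d | ~b)) -> d)):
    ~~((~a & (~d | ~b)) -> d): drop double negation, giving ((~a & (~d | ~b)) -> d).
    ((~a & (~d | ~b)) -> d): β-rule — branch into ~(~a & (~d | ~b))  //  d.
      branch 2.1 (add ~(~a & (~d | ~b))):
        ~(~a & (~d | ~b)): β-rule — branch into ~~a  //  ~(~d | ~b).
          branch 2.1.1 (add ~~a):
            ○ open, literals {a=true}.
          branch 2.1.2 (add ~(~d | ~b)):
            ~(~d | ~b): α-rule — add ~~d, ~~b.
            ○ open, literals {b=true, d=true}.
      branch 2.2 (add d):
        ○ open, literals {d=true}.
0 branches closed, 4 open.
Each open branch fixes some atoms; the unmentioned ones are free. Counting distinct full assignments: branch {a=true} (b, d, c) contributes 8 new; branch {a=true} (b, d, c) contributes 0 new; branch {b=true, d=true} (a, c) contributes 2 new; branch {d=true} (b, a, c) contributes 2 new. Total: 12.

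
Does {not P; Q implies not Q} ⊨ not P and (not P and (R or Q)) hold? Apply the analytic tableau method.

Initial set: {not P; (Q implies not Q); not (not P and (not P and (R or Q)))}.
(Q implies not Q): β-rule — branch into not Q  //  not Q.
  branch 1 (add not Q):
    not (not P and (not P and (R or Q))): β-rule — branch into not not P  //  not (not P and (R or Q)).
      branch 1.1 (add not not P):
        × closes — contains both P and not P.
      branch 1.2 (add not (not P and (R or Q))):
        not (not P and (R or Q)): β-rule — branch into not not P  //  not (R or Q).
          branch 1.2.1 (add not not P):
            × closes — contains both P and not P.
          branch 1.2.2 (add not (R or Q)):
            not (R or Q): α-rule — add not R, not Q.
            ○ open, literals {P=false, Q=false, R=false}.
  branch 2 (add not Q):
    not (not P and (not P and (R or Q))): β-rule — branch into not not P  //  not (not P and (R or Q)).
      branch 2.1 (add not not P):
        × closes — contains both P and not P.
      branch 2.2 (add not (not P and (R or Q))):
        not (not P and (R or Q)): β-rule — branch into not not P  //  not (R or Q).
          branch 2.2.1 (add not not P):
            × closes — contains both P and not P.
          branch 2.2.2 (add not (R or Q)):
            not (R or Q): α-rule — add not R, not Q.
            ○ open, literals {P=false, Q=false, R=false}.
4 branches closed, 2 open.
An open branch gives a countermodel: P=false, Q=false, R=false (unmentioned atoms arbitrary); the premises hold there but the conclusion fails.

No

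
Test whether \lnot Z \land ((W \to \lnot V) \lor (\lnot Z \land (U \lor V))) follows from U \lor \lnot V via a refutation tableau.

No

Initial set: {(U \lor \lnot V); \lnot (\lnot Z \land ((W \to \lnot V) \lor (\lnot Z \land (U \lor V))))}.
(U \lor \lnot V): β-rule — branch into U  //  \lnot V.
  branch 1 (add U):
    \lnot (\lnot Z \land ((W \to \lnot V) \lor (\lnot Z \land (U \lor V)))): β-rule — branch into \lnot \lnot Z  //  \lnot ((W \to \lnot V) \lor (\lnot Z \land (U \lor V))).
      branch 1.1 (add \lnot \lnot Z):
        ○ open, literals {U=1, Z=1}.
      branch 1.2 (add \lnot ((W \to \lnot V) \lor (\lnot Z \land (U \lor V)))):
        \lnot ((W \to \lnot V) \lor (\lnot Z \land (U \lor V))): α-rule — add \lnot (W \to \lnot V), \lnot (\lnot Z \land (U \lor V)).
        \lnot (W \to \lnot V): α-rule — add W, \lnot \lnot V.
        \lnot (\lnot Z \land (U \lor V)): β-rule — branch into \lnot \lnot Z  //  \lnot (U \lor V).
          branch 1.2.1 (add \lnot \lnot Z):
            ○ open, literals {U=1, V=1, W=1, Z=1}.
          branch 1.2.2 (add \lnot (U \lor V)):
            \lnot (U \lor V): α-rule — add \lnot U, \lnot V.
            × closes — contains both U and \lnot U.
  branch 2 (add \lnot V):
    \lnot (\lnot Z \land ((W \to \lnot V) \lor (\lnot Z \land (U \lor V)))): β-rule — branch into \lnot \lnot Z  //  \lnot ((W \to \lnot V) \lor (\lnot Z \land (U \lor V))).
      branch 2.1 (add \lnot \lnot Z):
        ○ open, literals {V=0, Z=1}.
      branch 2.2 (add \lnot ((W \to \lnot V) \lor (\lnot Z \land (U \lor V)))):
        \lnot ((W \to \lnot V) \lor (\lnot Z \land (U \lor V))): α-rule — add \lnot (W \to \lnot V), \lnot (\lnot Z \land (U \lor V)).
        \lnot (W \to \lnot V): α-rule — add W, \lnot \lnot V.
        × closes — contains both V and \lnot V.
2 branches closed, 3 open.
An open branch gives a countermodel: U=1, Z=1 (unmentioned atoms arbitrary); the premises hold there but the conclusion fails.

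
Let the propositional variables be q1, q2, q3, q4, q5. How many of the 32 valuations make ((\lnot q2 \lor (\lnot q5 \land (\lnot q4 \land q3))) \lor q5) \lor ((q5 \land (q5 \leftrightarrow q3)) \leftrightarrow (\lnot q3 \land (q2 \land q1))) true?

30

Initial set: {T (((\lnot q2 \lor (\lnot q5 \land (\lnot q4 \land q3))) \lor q5) \lor ((q5 \land (q5 \leftrightarrow q3)) \leftrightarrow (\lnot q3 \land (q2 \land q1))))}.
T (((\lnot q2 \lor (\lnot q5 \land (\lnot q4 \land q3))) \lor q5) \lor ((q5 \land (q5 \leftrightarrow q3)) \leftrightarrow (\lnot q3 \land (q2 \land q1)))): β-rule — branch into T ((\lnot q2 \lor (\lnot q5 \land (\lnot q4 \land q3))) \lor q5)  //  T ((q5 \land (q5 \leftrightarrow q3)) \leftrightarrow (\lnot q3 \land (q2 \land q1))).
  branch 1 (add T ((\lnot q2 \lor (\lnot q5 \land (\lnot q4 \land q3))) \lor q5)):
    T ((\lnot q2 \lor (\lnot q5 \land (\lnot q4 \land q3))) \lor q5): β-rule — branch into T (\lnot q2 \lor (\lnot q5 \land (\lnot q4 \land q3)))  //  T q5.
      branch 1.1 (add T (\lnot q2 \lor (\lnot q5 \land (\lnot q4 \land q3)))):
        T (\lnot q2 \lor (\lnot q5 \land (\lnot q4 \land q3))): β-rule — branch into T \lnot q2  //  T (\lnot q5 \land (\lnot q4 \land q3)).
          branch 1.1.1 (add T \lnot q2):
            ○ open, literals {q2=0}.
          branch 1.1.2 (add T (\lnot q5 \land (\lnot q4 \land q3))):
            T (\lnot q5 \land (\lnot q4 \land q3)): α-rule — add T \lnot q5, T (\lnot q4 \land q3).
            T (\lnot q4 \land q3): α-rule — add T \lnot q4, T q3.
            ○ open, literals {q3=1, q4=0, q5=0}.
      branch 1.2 (add T q5):
        ○ open, literals {q5=1}.
  branch 2 (add T ((q5 \land (q5 \leftrightarrow q3)) \leftrightarrow (\lnot q3 \land (q2 \land q1)))):
    T ((q5 \land (q5 \leftrightarrow q3)) \leftrightarrow (\lnot q3 \land (q2 \land q1))): β-rule — branch into T (q5 \land (q5 \leftrightarrow q3)), T (\lnot q3 \land (q2 \land q1))  //  F (q5 \land (q5 \leftrightarrow q3)), F (\lnot q3 \land (q2 \land q1)).
      branch 2.1 (add T (q5 \land (q5 \leftrightarrow q3)), T (\lnot q3 \land (q2 \land q1))):
        T (q5 \land (q5 \leftrightarrow q3)): α-rule — add T q5, T (q5 \leftrightarrow q3).
        T (\lnot q3 \land (q2 \land q1)): α-rule — add T \lnot q3, T (q2 \land q1).
        T (q2 \land q1): α-rule — add T q2, T q1.
        T (q5 \leftrightarrow q3): β-rule — branch into T q5, T q3  //  F q5, F q3.
          branch 2.1.1 (add T q5, T q3):
            × closes — contains both q3 and \lnot q3.
          branch 2.1.2 (add F q5, F q3):
            × closes — contains both q5 and \lnot q5.
      branch 2.2 (add F (q5 \land (q5 \leftrightarrow q3)), F (\lnot q3 \land (q2 \land q1))):
        F (q5 \land (q5 \leftrightarrow q3)): β-rule — branch into F q5  //  F (q5 \leftrightarrow q3).
          branch 2.2.1 (add F q5):
            F (\lnot q3 \land (q2 \land q1)): β-rule — branch into F \lnot q3  //  F (q2 \land q1).
              branch 2.2.1.1 (add F \lnot q3):
                ○ open, literals {q3=1, q5=0}.
              branch 2.2.1.2 (add F (q2 \land q1)):
                F (q2 \land q1): β-rule — branch into F q2  //  F q1.
                  branch 2.2.1.2.1 (add F q2):
                    ○ open, literals {q2=0, q5=0}.
                  branch 2.2.1.2.2 (add F q1):
                    ○ open, literals {q1=0, q5=0}.
          branch 2.2.2 (add F (q5 \leftrightarrow q3)):
            F (\lnot q3 \land (q2 \land q1)): β-rule — branch into F \lnot q3  //  F (q2 \land q1).
              branch 2.2.2.1 (add F \lnot q3):
                F (q5 \leftrightarrow q3): β-rule — branch into T q5, F q3  //  F q5, T q3.
                  branch 2.2.2.1.1 (add T q5, F q3):
                    × closes — contains both q3 and \lnot q3.
                  branch 2.2.2.1.2 (add F q5, T q3):
                    ○ open, literals {q3=1, q5=0}.
              branch 2.2.2.2 (add F (q2 \land q1)):
                F (q5 \leftrightarrow q3): β-rule — branch into T q5, F q3  //  F q5, T q3.
                  branch 2.2.2.2.1 (add T q5, F q3):
                    F (q2 \land q1): β-rule — branch into F q2  //  F q1.
                      branch 2.2.2.2.1.1 (add F q2):
                        ○ open, literals {q2=0, q3=0, q5=1}.
                      branch 2.2.2.2.1.2 (add F q1):
                        ○ open, literals {q1=0, q3=0, q5=1}.
                  branch 2.2.2.2.2 (add F q5, T q3):
                    F (q2 \land q1): β-rule — branch into F q2  //  F q1.
                      branch 2.2.2.2.2.1 (add F q2):
                        ○ open, literals {q2=0, q3=1, q5=0}.
                      branch 2.2.2.2.2.2 (add F q1):
                        ○ open, literals {q1=0, q3=1, q5=0}.
3 branches closed, 11 open.
Each open branch fixes some atoms; the unmentioned ones are free. Counting distinct full assignments: branch {q2=0} (q1, q3, q4, q5) contributes 16 new; branch {q3=1, q4=0, q5=0} (q1, q2) contributes 2 new; branch {q5=1} (q1, q2, q3, q4) contributes 8 new; branch {q3=1, q5=0} (q1, q2, q4) contributes 2 new; branch {q2=0, q5=0} (q1, q3, q4) contributes 0 new; branch {q1=0, q5=0} (q2, q3, q4) contributes 2 new; branch {q3=1, q5=0} (q1, q2, q4) contributes 0 new; branch {q2=0, q3=0, q5=1} (q1, q4) contributes 0 new; branch {q1=0, q3=0, q5=1} (q2, q4) contributes 0 new; branch {q2=0, q3=1, q5=0} (q1, q4) contributes 0 new; branch {q1=0, q3=1, q5=0} (q2, q4) contributes 0 new. Total: 30.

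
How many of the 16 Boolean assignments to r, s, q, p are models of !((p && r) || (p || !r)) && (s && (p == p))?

2

Initial set: {T (!((p && r) || (p || !r)) && (s && (p == p)))}.
T (!((p && r) || (p || !r)) && (s && (p == p))): α-rule — add T !((p && r) || (p || !r)), T (s && (p == p)).
T !((p && r) || (p || !r)): α-rule — add F (p && r), F (p || !r).
T (s && (p == p)): α-rule — add T s, T (p == p).
F (p || !r): α-rule — add F p, F !r.
F (p && r): β-rule — branch into F p  //  F r.
  branch 1 (add F p):
    T (p == p): β-rule — branch into T p, T p  //  F p, F p.
      branch 1.1 (add T p, T p):
        × closes — contains both p and !p.
      branch 1.2 (add F p, F p):
        ○ open, literals {p=F, r=T, s=T}.
  branch 2 (add F r):
    × closes — contains both r and !r.
2 branches closed, 1 open.
Each open branch fixes some atoms; the unmentioned ones are free. Counting distinct full assignments: branch {p=F, r=T, s=T} (q) contributes 2 new. Total: 2.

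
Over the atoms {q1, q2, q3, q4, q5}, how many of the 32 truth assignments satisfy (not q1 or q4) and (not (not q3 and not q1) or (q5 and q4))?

18

Initial set: {((not q1 or q4) and (not (not q3 and not q1) or (q5 and q4)))}.
((not q1 or q4) and (not (not q3 and not q1) or (q5 and q4))): α-rule — add (not q1 or q4), (not (not q3 and not q1) or (q5 and q4)).
(not q1 or q4): β-rule — branch into not q1  //  q4.
  branch 1 (add not q1):
    (not (not q3 and not q1) or (q5 and q4)): β-rule — branch into not (not q3 and not q1)  //  (q5 and q4).
      branch 1.1 (add not (not q3 and not q1)):
        not (not q3 and not q1): β-rule — branch into not not q3  //  not not q1.
          branch 1.1.1 (add not not q3):
            ○ open, literals {q1=0, q3=1}.
          branch 1.1.2 (add not not q1):
            × closes — contains both q1 and not q1.
      branch 1.2 (add (q5 and q4)):
        (q5 and q4): α-rule — add q5, q4.
        ○ open, literals {q1=0, q4=1, q5=1}.
  branch 2 (add q4):
    (not (not q3 and not q1) or (q5 and q4)): β-rule — branch into not (not q3 and not q1)  //  (q5 and q4).
      branch 2.1 (add not (not q3 and not q1)):
        not (not q3 and not q1): β-rule — branch into not not q3  //  not not q1.
          branch 2.1.1 (add not not q3):
            ○ open, literals {q3=1, q4=1}.
          branch 2.1.2 (add not not q1):
            ○ open, literals {q1=1, q4=1}.
      branch 2.2 (add (q5 and q4)):
        (q5 and q4): α-rule — add q5, q4.
        ○ open, literals {q4=1, q5=1}.
1 branch closed, 5 open.
Each open branch fixes some atoms; the unmentioned ones are free. Counting distinct full assignments: branch {q1=0, q3=1} (q2, q4, q5) contributes 8 new; branch {q1=0, q4=1, q5=1} (q2, q3) contributes 2 new; branch {q3=1, q4=1} (q1, q2, q5) contributes 4 new; branch {q1=1, q4=1} (q2, q3, q5) contributes 4 new; branch {q4=1, q5=1} (q1, q2, q3) contributes 0 new. Total: 18.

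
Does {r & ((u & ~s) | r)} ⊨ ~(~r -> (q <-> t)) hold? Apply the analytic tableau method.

No

Initial set: {(r & ((u & ~s) | r)); ~~(~r -> (q <-> t))}.
(r & ((u & ~s) | r)): α-rule — add r, ((u & ~s) | r).
~~(~r -> (q <-> t)): β-rule — branch into ~~r  //  (q <-> t).
  branch 1 (add ~~r):
    ((u & ~s) | r): β-rule — branch into (u & ~s)  //  r.
      branch 1.1 (add (u & ~s)):
        (u & ~s): α-rule — add u, ~s.
        ○ open, literals {r=1, s=0, u=1}.
      branch 1.2 (add r):
        ○ open, literals {r=1}.
  branch 2 (add (q <-> t)):
    ((u & ~s) | r): β-rule — branch into (u & ~s)  //  r.
      branch 2.1 (add (u & ~s)):
        (u & ~s): α-rule — add u, ~s.
        (q <-> t): β-rule — branch into q, t  //  ~q, ~t.
          branch 2.1.1 (add q, t):
            ○ open, literals {q=1, r=1, s=0, t=1, u=1}.
          branch 2.1.2 (add ~q, ~t):
            ○ open, literals {q=0, r=1, s=0, t=0, u=1}.
      branch 2.2 (add r):
        (q <-> t): β-rule — branch into q, t  //  ~q, ~t.
          branch 2.2.1 (add q, t):
            ○ open, literals {q=1, r=1, t=1}.
          branch 2.2.2 (add ~q, ~t):
            ○ open, literals {q=0, r=1, t=0}.
0 branches closed, 6 open.
An open branch gives a countermodel: r=1, s=0, u=1 (unmentioned atoms arbitrary); the premises hold there but the conclusion fails.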